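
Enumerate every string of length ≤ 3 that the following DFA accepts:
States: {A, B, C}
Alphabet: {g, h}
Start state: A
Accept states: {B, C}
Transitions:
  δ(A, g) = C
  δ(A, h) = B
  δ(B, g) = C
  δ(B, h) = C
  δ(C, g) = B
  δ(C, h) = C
g, h, gg, gh, hg, hh, ggg, ggh, ghg, ghh, hgg, hgh, hhg, hhh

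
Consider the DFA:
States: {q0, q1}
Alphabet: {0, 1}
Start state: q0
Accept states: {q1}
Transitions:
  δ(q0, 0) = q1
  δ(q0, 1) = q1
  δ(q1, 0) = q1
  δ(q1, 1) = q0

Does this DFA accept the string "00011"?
Processing string "00011":
  q0 --0--> q1
  q1 --0--> q1
  q1 --0--> q1
  q1 --1--> q0
  q0 --1--> q1
Final state: q1
Accept states: {q1}
Yes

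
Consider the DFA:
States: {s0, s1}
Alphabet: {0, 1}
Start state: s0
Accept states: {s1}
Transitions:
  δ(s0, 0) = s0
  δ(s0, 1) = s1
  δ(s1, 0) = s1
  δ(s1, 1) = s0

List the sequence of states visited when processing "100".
read '1': s0 → s1
  read '0': s1 → s1
  read '0': s1 → s1
s0 -> s1 -> s1 -> s1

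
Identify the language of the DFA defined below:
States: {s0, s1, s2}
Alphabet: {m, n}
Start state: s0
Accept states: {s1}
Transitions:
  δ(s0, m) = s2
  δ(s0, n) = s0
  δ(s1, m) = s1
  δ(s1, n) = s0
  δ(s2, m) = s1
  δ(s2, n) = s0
Testing a few strings:
  'mn' → reject
  'nmmm' → accept
  'nm' → reject
  'm' → reject
State roles: s0=last symbol not m; s1=two trailing m's; s2=one trailing m
All strings over {m,n} ending with mm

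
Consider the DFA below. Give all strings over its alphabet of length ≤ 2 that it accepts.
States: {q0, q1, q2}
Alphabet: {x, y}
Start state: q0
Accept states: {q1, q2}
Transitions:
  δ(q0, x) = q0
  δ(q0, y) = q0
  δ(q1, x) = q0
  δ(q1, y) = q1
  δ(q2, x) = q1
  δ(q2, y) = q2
None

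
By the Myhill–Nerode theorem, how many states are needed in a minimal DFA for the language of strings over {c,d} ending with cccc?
By Myhill–Nerode, count the distinguishable equivalence classes: 5 classes — one per longest suffix of the input that is a prefix of 'cccc' (lengths 0 through 4); only the length-4 class is accepting.
5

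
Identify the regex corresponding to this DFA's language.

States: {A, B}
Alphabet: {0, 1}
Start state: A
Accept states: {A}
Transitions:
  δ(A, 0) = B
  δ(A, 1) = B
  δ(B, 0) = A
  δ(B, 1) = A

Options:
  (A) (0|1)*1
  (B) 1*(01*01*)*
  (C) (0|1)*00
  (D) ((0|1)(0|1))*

Check each option against the DFA on short strings; one disagreement eliminates an option:
  (A) (0|1)*1: on ε the DFA stays in A and accepts (A ∈ Accept), but the regex does not match it → eliminate
  (B) 1*(01*01*)*: on '1' the DFA goes A → B and rejects (B ∉ Accept), but the regex matches it → eliminate
  (C) (0|1)*00: on ε the DFA stays in A and accepts (A ∈ Accept), but the regex does not match it → eliminate
  (D) ((0|1)(0|1))*: agrees with the DFA on every string of length ≤ 6
Only (D) is consistent with the DFA.
(D) ((0|1)(0|1))*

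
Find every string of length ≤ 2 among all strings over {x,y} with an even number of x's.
ε, y, xx, yy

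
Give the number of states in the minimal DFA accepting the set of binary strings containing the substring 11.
By Myhill–Nerode, count the distinguishable equivalence classes: three classes — no progress / one trailing 1 / 11 seen.
3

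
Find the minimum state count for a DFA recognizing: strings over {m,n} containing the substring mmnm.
By Myhill–Nerode, count the distinguishable equivalence classes: 5 classes — one per longest suffix of the input that is a prefix of 'mmnm' (lengths 0 through 3), plus an absorbing 'already seen mmnm' class.
5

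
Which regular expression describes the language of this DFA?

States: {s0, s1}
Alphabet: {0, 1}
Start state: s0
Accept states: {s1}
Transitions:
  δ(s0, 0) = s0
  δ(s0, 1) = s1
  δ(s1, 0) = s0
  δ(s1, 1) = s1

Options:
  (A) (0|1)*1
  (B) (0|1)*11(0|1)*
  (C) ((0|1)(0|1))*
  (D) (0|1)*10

Check each option against the DFA on short strings; one disagreement eliminates an option:
  (A) (0|1)*1: agrees with the DFA on every string of length ≤ 6
  (B) (0|1)*11(0|1)*: on '1' the DFA goes s0 → s1 and accepts (s1 ∈ Accept), but the regex does not match it → eliminate
  (C) ((0|1)(0|1))*: on ε the DFA stays in s0 and rejects (s0 ∉ Accept), but the regex matches it → eliminate
  (D) (0|1)*10: on '1' the DFA goes s0 → s1 and accepts (s1 ∈ Accept), but the regex does not match it → eliminate
Only (A) is consistent with the DFA.
(A) (0|1)*1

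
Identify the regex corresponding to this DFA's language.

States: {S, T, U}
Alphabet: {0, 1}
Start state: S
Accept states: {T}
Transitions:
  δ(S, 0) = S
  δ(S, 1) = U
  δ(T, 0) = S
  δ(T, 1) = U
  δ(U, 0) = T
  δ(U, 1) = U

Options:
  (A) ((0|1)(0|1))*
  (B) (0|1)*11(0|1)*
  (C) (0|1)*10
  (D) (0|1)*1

Check each option against the DFA on short strings; one disagreement eliminates an option:
  (A) ((0|1)(0|1))*: on ε the DFA stays in S and rejects (S ∉ Accept), but the regex matches it → eliminate
  (B) (0|1)*11(0|1)*: on '10' the DFA goes S → U → T and accepts (T ∈ Accept), but the regex does not match it → eliminate
  (C) (0|1)*10: agrees with the DFA on every string of length ≤ 6
  (D) (0|1)*1: on '1' the DFA goes S → U and rejects (U ∉ Accept), but the regex matches it → eliminate
Only (C) is consistent with the DFA.
(C) (0|1)*10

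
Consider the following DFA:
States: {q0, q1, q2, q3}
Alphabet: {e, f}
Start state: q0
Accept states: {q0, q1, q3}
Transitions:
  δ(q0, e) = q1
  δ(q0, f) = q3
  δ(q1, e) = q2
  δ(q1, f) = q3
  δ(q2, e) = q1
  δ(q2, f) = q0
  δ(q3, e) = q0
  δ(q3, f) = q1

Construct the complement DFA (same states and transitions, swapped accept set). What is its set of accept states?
Complement accept states = All states \ Original accept states
= {q0, q1, q2, q3} \ {q0, q1, q3}
{q2}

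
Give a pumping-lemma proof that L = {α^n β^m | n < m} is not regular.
Assume L is regular with pumping length p. Idea: pumping up the α-block makes the α-count reach the β-count.
Choose s = α^p β^(p+1) ∈ L. By the pumping lemma, s = xyz with |xy| ≤ p, |y| > 0, so y = α^k with k ≥ 1. Then xy²z = α^(p+k) β^(p+1). Since p+k ≥ p+1, the number of α's is no longer strictly less than the number of β's, so xy²z ∉ L.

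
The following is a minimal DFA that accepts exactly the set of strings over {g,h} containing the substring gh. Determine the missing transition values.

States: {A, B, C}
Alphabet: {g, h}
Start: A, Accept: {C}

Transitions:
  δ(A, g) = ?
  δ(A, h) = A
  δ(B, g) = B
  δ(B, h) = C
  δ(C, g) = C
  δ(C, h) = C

From the language and accept set, identify what each state tracks — A: no g seen yet; B: seen a g, waiting for h; C: substring gh seen.
Each missing δ(q, a) is the state matching the new tracked value after reading a.
δ(A, g) = B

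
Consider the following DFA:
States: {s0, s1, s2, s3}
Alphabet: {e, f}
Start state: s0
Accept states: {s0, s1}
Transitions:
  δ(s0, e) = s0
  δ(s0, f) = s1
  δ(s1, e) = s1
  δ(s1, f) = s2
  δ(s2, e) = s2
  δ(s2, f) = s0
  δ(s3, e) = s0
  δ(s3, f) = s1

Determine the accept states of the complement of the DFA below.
Complement accept states = All states \ Original accept states
= {s0, s1, s2, s3} \ {s0, s1}
{s2, s3}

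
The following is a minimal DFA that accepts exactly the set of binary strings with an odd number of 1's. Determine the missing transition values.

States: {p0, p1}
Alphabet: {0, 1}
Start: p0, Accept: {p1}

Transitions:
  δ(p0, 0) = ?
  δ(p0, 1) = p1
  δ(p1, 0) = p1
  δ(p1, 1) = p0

From the language and accept set, identify what each state tracks — p0: even number of 1's so far; p1: odd number of 1's so far.
Each missing δ(q, a) is the state matching the new tracked value after reading a.
δ(p0, 0) = p0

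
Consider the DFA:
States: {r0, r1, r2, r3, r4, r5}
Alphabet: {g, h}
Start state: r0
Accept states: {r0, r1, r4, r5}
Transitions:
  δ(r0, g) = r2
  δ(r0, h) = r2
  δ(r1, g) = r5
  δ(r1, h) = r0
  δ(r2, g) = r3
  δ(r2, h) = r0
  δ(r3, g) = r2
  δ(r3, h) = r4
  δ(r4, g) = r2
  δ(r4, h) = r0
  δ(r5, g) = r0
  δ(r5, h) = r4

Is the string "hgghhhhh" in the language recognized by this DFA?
Processing string "hgghhhhh":
  r0 --h--> r2
  r2 --g--> r3
  r3 --g--> r2
  r2 --h--> r0
  r0 --h--> r2
  r2 --h--> r0
  r0 --h--> r2
  r2 --h--> r0
Final state: r0
Accept states: {r0, r1, r4, r5}
Yes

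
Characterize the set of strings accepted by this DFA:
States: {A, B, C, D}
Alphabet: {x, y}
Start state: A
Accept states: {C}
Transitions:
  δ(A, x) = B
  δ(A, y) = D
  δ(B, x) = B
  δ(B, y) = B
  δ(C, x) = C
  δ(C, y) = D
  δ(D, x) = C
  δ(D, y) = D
Testing a few strings:
  'y' → reject
  'x' → reject
  'yy' → reject
  'yxyy' → reject
State roles: A=no input read; B=started with x (dead); C=started with y, last symbol x; D=started with y, last symbol y
All strings over {x,y} that start with y and end with x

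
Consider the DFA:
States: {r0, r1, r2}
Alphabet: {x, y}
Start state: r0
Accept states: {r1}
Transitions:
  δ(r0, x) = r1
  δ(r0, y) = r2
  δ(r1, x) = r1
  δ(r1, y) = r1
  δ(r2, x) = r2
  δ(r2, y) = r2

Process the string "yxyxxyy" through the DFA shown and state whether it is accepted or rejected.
Processing string "yxyxxyy":
  r0 --y--> r2
  r2 --x--> r2
  r2 --y--> r2
  r2 --x--> r2
  r2 --x--> r2
  r2 --y--> r2
  r2 --y--> r2
Final state: r2
Accept states: {r1}
No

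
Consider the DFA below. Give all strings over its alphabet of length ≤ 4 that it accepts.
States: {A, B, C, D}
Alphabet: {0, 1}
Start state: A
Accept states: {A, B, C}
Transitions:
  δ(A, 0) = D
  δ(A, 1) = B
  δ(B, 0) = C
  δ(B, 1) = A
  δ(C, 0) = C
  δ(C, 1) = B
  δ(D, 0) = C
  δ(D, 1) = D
ε, 1, 00, 10, 11, 000, 001, 010, 100, 101, 111, 0000, 0001, 0010, 0011, 0100, 0101, 0110, 1000, 1001, 1010, 1011, 1100, 1110, 1111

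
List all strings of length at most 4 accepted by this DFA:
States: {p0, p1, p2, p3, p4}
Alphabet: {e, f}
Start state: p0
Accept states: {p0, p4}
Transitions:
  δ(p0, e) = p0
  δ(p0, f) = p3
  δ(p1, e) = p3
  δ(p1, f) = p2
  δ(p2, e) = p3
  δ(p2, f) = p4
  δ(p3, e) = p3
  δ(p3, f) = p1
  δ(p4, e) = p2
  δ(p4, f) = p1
ε, e, ee, eee, eeee, ffff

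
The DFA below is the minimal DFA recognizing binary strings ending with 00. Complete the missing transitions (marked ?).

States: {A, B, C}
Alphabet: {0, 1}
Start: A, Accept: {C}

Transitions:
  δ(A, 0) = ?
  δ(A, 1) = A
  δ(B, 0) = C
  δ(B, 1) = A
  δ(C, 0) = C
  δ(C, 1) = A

From the language and accept set, identify what each state tracks — A: last symbol not 0; B: one trailing 0; C: two trailing 0's.
Each missing δ(q, a) is the state matching the new tracked value after reading a.
δ(A, 0) = B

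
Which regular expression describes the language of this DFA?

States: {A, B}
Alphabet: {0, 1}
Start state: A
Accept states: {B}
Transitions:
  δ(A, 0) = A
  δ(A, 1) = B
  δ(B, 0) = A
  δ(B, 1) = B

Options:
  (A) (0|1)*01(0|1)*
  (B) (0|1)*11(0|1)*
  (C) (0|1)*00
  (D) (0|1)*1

Check each option against the DFA on short strings; one disagreement eliminates an option:
  (A) (0|1)*01(0|1)*: on '1' the DFA goes A → B and accepts (B ∈ Accept), but the regex does not match it → eliminate
  (B) (0|1)*11(0|1)*: on '1' the DFA goes A → B and accepts (B ∈ Accept), but the regex does not match it → eliminate
  (C) (0|1)*00: on '1' the DFA goes A → B and accepts (B ∈ Accept), but the regex does not match it → eliminate
  (D) (0|1)*1: agrees with the DFA on every string of length ≤ 6
Only (D) is consistent with the DFA.
(D) (0|1)*1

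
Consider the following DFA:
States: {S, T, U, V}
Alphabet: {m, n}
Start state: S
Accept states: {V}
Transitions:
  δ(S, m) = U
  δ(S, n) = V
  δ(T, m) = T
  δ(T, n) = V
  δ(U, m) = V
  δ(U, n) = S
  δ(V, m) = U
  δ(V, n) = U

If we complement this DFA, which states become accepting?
Complement accept states = All states \ Original accept states
= {S, T, U, V} \ {V}
{S, T, U}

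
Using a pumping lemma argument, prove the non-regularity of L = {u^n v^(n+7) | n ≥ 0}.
Assume L is regular with pumping length p. Idea: pumping the u-block breaks the fixed offset of 7.
Choose s = u^p v^(p+7) ∈ L. By the pumping lemma, s = xyz with |xy| ≤ p, |y| > 0, so y = u^k with k ≥ 1. Then xy²z = u^(p+k) v^(p+7). For this to be in L we would need p+7 = (p+k)+7, i.e. k = 0, contradicting k ≥ 1. So xy²z ∉ L.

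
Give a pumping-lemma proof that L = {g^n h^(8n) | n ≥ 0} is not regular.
Assume L is regular with pumping length p. Idea: pumping the g-block breaks the 1:8 ratio.
Choose s = g^p h^(8p) (length 9p ≥ p). By the pumping lemma, s = xyz with |xy| ≤ p, |y| > 0, so y = g^k with k ≥ 1. Then xy²z = g^(p+k) h^(8p). For this to be in L we would need 8p = 8(p+k), i.e. 8k = 0, contradicting k ≥ 1. So xy²z ∉ L.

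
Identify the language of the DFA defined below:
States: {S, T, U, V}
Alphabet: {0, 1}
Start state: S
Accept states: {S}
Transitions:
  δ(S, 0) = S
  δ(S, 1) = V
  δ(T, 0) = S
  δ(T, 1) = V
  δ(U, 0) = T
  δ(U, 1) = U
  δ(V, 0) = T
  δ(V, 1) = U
Testing a few strings:
  '10' → reject
  '101' → reject
  '010' → reject
  '111' → reject
State roles: S=value ≡ 0 (mod 4); T=value ≡ 2 (mod 4); U=value ≡ 3 (mod 4); V=value ≡ 1 (mod 4)
All binary strings representing a multiple of 4 (read in base 2; leading zeros allowed and ε counts as 0)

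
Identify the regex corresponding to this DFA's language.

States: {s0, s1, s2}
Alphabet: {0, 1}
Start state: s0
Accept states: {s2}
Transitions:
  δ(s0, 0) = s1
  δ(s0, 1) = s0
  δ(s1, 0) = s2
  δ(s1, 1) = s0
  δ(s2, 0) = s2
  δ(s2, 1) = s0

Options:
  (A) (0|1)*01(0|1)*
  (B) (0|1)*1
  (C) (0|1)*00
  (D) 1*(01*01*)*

Check each option against the DFA on short strings; one disagreement eliminates an option:
  (A) (0|1)*01(0|1)*: on '00' the DFA goes s0 → s1 → s2 and accepts (s2 ∈ Accept), but the regex does not match it → eliminate
  (B) (0|1)*1: on '1' the DFA goes s0 → s0 and rejects (s0 ∉ Accept), but the regex matches it → eliminate
  (C) (0|1)*00: agrees with the DFA on every string of length ≤ 6
  (D) 1*(01*01*)*: on ε the DFA stays in s0 and rejects (s0 ∉ Accept), but the regex matches it → eliminate
Only (C) is consistent with the DFA.
(C) (0|1)*00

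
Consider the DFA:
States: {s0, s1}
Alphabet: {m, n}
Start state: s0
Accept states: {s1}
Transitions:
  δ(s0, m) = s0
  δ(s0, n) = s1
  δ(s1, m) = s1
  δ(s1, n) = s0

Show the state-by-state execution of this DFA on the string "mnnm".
read 'm': s0 → s0
  read 'n': s0 → s1
  read 'n': s1 → s0
  read 'm': s0 → s0
s0 -> s0 -> s1 -> s0 -> s0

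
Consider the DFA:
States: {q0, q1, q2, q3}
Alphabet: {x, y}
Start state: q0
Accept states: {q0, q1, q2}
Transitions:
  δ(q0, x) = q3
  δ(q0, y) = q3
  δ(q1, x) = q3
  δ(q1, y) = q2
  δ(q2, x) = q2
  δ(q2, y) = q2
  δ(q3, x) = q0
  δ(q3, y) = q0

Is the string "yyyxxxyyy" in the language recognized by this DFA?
Processing string "yyyxxxyyy":
  q0 --y--> q3
  q3 --y--> q0
  q0 --y--> q3
  q3 --x--> q0
  q0 --x--> q3
  q3 --x--> q0
  q0 --y--> q3
  q3 --y--> q0
  q0 --y--> q3
Final state: q3
Accept states: {q0, q1, q2}
No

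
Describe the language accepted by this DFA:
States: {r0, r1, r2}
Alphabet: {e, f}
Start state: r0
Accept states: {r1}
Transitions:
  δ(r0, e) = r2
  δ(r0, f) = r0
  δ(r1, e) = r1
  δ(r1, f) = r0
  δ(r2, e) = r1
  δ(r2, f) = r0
Testing a few strings:
  'ef' → reject
  'ffef' → reject
  'feff' → reject
  'eefe' → reject
State roles: r0=last symbol not e; r1=two trailing e's; r2=one trailing e
All strings over {e,f} ending with ee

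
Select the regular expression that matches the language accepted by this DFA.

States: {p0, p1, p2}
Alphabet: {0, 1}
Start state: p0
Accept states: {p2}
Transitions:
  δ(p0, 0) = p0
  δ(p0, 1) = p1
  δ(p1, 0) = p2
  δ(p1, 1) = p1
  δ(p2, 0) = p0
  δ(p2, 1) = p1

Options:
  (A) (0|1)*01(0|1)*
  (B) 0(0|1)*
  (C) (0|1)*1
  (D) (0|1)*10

Check each option against the DFA on short strings; one disagreement eliminates an option:
  (A) (0|1)*01(0|1)*: on '01' the DFA goes p0 → p0 → p1 and rejects (p1 ∉ Accept), but the regex matches it → eliminate
  (B) 0(0|1)*: on '0' the DFA goes p0 → p0 and rejects (p0 ∉ Accept), but the regex matches it → eliminate
  (C) (0|1)*1: on '1' the DFA goes p0 → p1 and rejects (p1 ∉ Accept), but the regex matches it → eliminate
  (D) (0|1)*10: agrees with the DFA on every string of length ≤ 6
Only (D) is consistent with the DFA.
(D) (0|1)*10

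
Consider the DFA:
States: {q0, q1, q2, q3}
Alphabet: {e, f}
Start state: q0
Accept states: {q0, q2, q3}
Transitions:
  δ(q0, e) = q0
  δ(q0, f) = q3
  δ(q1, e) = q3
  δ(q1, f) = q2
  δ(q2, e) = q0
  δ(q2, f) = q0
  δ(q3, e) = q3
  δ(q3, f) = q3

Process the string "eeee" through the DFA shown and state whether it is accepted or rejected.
Processing string "eeee":
  q0 --e--> q0
  q0 --e--> q0
  q0 --e--> q0
  q0 --e--> q0
Final state: q0
Accept states: {q0, q2, q3}
Yes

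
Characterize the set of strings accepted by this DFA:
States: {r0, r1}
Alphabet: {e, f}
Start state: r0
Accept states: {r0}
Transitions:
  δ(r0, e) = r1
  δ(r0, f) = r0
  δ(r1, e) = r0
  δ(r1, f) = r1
Testing a few strings:
  'f' → accept
  'fe' → reject
  'eee' → reject
  'e' → reject
State roles: r0=even number of e's so far; r1=odd number of e's so far
All strings over {e,f} with an even number of e's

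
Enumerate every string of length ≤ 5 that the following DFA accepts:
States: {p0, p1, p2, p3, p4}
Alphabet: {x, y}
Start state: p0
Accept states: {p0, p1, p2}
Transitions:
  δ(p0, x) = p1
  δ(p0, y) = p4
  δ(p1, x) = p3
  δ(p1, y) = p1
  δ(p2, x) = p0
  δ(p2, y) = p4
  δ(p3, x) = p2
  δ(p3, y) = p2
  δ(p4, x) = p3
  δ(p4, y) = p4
ε, x, xy, xxx, xxy, xyy, yxx, yxy, xxxx, xxyx, xyxx, xyxy, xyyy, yxxx, yxyx, yyxx, yyxy, xxxxx, xxyxx, xyxxx, xyxyx, xyyxx, xyyxy, xyyyy, yxxxx, yxyxx, yyxxx, yyxyx, yyyxx, yyyxy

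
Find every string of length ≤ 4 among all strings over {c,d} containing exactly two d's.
dd, cdd, dcd, ddc, ccdd, cdcd, cddc, dccd, dcdc, ddcc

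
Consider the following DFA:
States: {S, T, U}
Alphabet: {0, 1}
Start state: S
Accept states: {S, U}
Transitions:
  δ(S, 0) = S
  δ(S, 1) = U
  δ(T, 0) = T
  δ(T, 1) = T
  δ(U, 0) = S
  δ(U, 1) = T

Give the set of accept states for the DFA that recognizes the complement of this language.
Complement accept states = All states \ Original accept states
= {S, T, U} \ {S, U}
{T}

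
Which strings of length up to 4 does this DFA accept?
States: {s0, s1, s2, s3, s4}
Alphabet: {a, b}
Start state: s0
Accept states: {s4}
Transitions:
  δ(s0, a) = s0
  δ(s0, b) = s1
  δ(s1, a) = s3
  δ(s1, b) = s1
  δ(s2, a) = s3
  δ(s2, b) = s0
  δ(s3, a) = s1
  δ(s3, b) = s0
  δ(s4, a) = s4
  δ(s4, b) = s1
None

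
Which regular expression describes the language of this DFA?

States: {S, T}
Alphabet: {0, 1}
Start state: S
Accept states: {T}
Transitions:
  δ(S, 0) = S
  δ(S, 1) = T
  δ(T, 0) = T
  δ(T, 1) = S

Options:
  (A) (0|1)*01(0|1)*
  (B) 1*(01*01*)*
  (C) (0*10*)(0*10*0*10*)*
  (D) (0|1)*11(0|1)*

Check each option against the DFA on short strings; one disagreement eliminates an option:
  (A) (0|1)*01(0|1)*: on '1' the DFA goes S → T and accepts (T ∈ Accept), but the regex does not match it → eliminate
  (B) 1*(01*01*)*: on ε the DFA stays in S and rejects (S ∉ Accept), but the regex matches it → eliminate
  (C) (0*10*)(0*10*0*10*)*: agrees with the DFA on every string of length ≤ 6
  (D) (0|1)*11(0|1)*: on '1' the DFA goes S → T and accepts (T ∈ Accept), but the regex does not match it → eliminate
Only (C) is consistent with the DFA.
(C) (0*10*)(0*10*0*10*)*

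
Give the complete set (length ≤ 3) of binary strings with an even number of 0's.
ε, 1, 00, 11, 001, 010, 100, 111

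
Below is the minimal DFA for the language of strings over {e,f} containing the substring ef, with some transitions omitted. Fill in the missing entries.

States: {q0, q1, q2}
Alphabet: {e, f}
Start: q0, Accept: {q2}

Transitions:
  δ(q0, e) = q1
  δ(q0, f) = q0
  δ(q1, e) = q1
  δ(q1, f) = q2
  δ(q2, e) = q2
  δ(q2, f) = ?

From the language and accept set, identify what each state tracks — q0: no e seen yet; q1: seen a e, waiting for f; q2: substring ef seen.
Each missing δ(q, a) is the state matching the new tracked value after reading a.
δ(q2, f) = q2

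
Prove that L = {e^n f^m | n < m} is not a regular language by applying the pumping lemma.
Assume L is regular with pumping length p. Idea: pumping up the e-block makes the e-count reach the f-count.
Choose s = e^p f^(p+1) ∈ L. By the pumping lemma, s = xyz with |xy| ≤ p, |y| > 0, so y = e^k with k ≥ 1. Then xy²z = e^(p+k) f^(p+1). Since p+k ≥ p+1, the number of e's is no longer strictly less than the number of f's, so xy²z ∉ L.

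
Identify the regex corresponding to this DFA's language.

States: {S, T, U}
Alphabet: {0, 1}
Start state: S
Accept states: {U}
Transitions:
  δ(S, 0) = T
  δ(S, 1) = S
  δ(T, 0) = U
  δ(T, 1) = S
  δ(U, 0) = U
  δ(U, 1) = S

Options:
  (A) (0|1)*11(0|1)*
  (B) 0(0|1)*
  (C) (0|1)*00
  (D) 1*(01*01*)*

Check each option against the DFA on short strings; one disagreement eliminates an option:
  (A) (0|1)*11(0|1)*: on '00' the DFA goes S → T → U and accepts (U ∈ Accept), but the regex does not match it → eliminate
  (B) 0(0|1)*: on '0' the DFA goes S → T and rejects (T ∉ Accept), but the regex matches it → eliminate
  (C) (0|1)*00: agrees with the DFA on every string of length ≤ 6
  (D) 1*(01*01*)*: on ε the DFA stays in S and rejects (S ∉ Accept), but the regex matches it → eliminate
Only (C) is consistent with the DFA.
(C) (0|1)*00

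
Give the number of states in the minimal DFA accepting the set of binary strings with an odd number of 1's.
By Myhill–Nerode, count the distinguishable equivalence classes: two classes — parity of the count of 1's.
2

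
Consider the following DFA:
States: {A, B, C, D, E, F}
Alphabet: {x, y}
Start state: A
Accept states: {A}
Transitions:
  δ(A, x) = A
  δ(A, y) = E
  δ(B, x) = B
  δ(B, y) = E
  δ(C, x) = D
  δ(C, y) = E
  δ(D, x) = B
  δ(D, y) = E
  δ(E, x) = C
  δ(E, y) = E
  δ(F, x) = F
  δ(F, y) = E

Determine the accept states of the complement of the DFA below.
Complement accept states = All states \ Original accept states
= {A, B, C, D, E, F} \ {A}
{B, C, D, E, F}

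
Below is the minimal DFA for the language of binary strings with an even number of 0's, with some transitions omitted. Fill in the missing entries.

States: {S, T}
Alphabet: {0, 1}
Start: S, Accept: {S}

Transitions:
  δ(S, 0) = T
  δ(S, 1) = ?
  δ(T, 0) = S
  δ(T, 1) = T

From the language and accept set, identify what each state tracks — S: even number of 0's so far; T: odd number of 0's so far.
Each missing δ(q, a) is the state matching the new tracked value after reading a.
δ(S, 1) = S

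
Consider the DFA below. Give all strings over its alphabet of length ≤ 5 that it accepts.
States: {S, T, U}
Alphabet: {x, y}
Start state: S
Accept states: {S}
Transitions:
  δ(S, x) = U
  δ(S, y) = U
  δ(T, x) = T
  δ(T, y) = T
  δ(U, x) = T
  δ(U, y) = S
ε, xy, yy, xyxy, xyyy, yyxy, yyyy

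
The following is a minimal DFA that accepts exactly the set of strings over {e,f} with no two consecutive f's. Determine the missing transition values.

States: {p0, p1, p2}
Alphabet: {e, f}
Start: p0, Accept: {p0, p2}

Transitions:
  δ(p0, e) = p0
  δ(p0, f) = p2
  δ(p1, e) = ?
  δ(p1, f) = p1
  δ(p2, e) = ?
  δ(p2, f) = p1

From the language and accept set, identify what each state tracks — p0: last symbol not f (ok); p1: saw ff (dead); p2: last symbol f (ok).
Each missing δ(q, a) is the state matching the new tracked value after reading a.
δ(p1, e) = p1; δ(p2, e) = p0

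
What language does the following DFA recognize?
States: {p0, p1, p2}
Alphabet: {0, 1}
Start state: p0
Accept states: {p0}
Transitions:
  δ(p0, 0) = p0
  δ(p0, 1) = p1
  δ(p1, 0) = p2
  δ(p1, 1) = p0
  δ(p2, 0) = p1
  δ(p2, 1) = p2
Testing a few strings:
  '0100' → reject
  '1101' → reject
  '10' → reject
  '1011' → reject
State roles: p0=value ≡ 0 (mod 3); p1=value ≡ 1 (mod 3); p2=value ≡ 2 (mod 3)
All binary strings representing a multiple of 3 (read in base 2; leading zeros allowed and ε counts as 0)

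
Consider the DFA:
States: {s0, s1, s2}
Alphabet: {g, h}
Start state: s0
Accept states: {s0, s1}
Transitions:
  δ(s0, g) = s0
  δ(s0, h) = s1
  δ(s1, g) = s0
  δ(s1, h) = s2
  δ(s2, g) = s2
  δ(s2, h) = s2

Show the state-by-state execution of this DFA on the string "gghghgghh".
read 'g': s0 → s0
  read 'g': s0 → s0
  read 'h': s0 → s1
  read 'g': s1 → s0
  read 'h': s0 → s1
  read 'g': s1 → s0
  read 'g': s0 → s0
  read 'h': s0 → s1
  read 'h': s1 → s2
s0 -> s0 -> s0 -> s1 -> s0 -> s1 -> s0 -> s0 -> s1 -> s2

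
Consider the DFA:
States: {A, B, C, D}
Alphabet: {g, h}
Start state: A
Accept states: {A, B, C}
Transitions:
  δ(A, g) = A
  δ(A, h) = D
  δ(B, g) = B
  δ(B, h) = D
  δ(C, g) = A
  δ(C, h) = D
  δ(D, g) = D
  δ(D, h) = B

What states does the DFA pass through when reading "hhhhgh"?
read 'h': A → D
  read 'h': D → B
  read 'h': B → D
  read 'h': D → B
  read 'g': B → B
  read 'h': B → D
A -> D -> B -> D -> B -> B -> D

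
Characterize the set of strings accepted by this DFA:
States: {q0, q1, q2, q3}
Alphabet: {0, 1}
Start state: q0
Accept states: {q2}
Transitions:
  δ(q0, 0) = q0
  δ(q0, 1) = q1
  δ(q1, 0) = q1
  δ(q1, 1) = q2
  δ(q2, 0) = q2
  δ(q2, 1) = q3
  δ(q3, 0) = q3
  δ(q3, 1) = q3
Testing a few strings:
  '0110' → accept
  '11' → accept
  '1' → reject
  '000' → reject
State roles: q0=zero 1's; q1=one 1; q2=two 1's; q3=≥ three 1's (dead)
All binary strings containing exactly two 1's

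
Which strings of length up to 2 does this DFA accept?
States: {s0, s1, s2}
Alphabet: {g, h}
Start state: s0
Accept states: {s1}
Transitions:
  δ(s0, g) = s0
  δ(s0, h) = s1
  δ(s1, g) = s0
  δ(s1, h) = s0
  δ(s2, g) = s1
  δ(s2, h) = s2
h, gh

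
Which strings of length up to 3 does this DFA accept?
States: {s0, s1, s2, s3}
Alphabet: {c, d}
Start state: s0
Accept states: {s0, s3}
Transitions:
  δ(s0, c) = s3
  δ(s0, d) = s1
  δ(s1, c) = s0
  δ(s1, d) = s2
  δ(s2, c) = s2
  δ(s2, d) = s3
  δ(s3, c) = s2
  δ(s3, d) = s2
ε, c, dc, ccd, cdd, dcc, ddd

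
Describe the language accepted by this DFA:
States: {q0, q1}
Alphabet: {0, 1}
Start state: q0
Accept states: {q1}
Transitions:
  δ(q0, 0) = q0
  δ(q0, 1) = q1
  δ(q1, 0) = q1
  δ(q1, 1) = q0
Testing a few strings:
  '10' → accept
  '0' → reject
  '1' → accept
  '00' → reject
State roles: q0=even number of 1's so far; q1=odd number of 1's so far
All binary strings with an odd number of 1's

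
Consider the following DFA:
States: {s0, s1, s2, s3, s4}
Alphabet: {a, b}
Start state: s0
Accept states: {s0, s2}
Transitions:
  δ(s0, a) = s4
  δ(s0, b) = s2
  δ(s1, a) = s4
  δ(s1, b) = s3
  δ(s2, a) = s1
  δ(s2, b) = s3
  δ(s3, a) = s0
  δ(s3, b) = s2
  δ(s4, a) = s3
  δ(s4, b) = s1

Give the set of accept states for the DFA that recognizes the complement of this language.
Complement accept states = All states \ Original accept states
= {s0, s1, s2, s3, s4} \ {s0, s2}
{s1, s3, s4}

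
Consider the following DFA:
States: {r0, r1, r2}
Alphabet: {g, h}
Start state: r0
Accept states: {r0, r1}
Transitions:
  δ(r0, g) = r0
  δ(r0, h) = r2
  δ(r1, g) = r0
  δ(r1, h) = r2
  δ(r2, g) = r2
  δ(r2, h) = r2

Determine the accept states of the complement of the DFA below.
Complement accept states = All states \ Original accept states
= {r0, r1, r2} \ {r0, r1}
{r2}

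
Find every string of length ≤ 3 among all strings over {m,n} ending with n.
n, mn, nn, mmn, mnn, nmn, nnn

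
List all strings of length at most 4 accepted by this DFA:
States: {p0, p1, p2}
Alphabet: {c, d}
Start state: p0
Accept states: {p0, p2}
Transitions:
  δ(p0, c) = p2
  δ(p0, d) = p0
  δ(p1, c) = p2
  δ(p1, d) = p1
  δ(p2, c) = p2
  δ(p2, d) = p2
ε, c, d, cc, cd, dc, dd, ccc, ccd, cdc, cdd, dcc, dcd, ddc, ddd, cccc, cccd, ccdc, ccdd, cdcc, cdcd, cddc, cddd, dccc, dccd, dcdc, dcdd, ddcc, ddcd, dddc, dddd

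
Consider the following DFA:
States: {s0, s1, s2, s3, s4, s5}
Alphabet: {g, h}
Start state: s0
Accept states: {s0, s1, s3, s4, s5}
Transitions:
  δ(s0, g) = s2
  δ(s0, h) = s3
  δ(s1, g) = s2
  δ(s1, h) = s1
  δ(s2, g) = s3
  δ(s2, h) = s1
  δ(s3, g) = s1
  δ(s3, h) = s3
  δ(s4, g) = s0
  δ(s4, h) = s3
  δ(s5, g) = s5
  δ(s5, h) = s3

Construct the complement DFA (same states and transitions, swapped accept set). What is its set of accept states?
Complement accept states = All states \ Original accept states
= {s0, s1, s2, s3, s4, s5} \ {s0, s1, s3, s4, s5}
{s2}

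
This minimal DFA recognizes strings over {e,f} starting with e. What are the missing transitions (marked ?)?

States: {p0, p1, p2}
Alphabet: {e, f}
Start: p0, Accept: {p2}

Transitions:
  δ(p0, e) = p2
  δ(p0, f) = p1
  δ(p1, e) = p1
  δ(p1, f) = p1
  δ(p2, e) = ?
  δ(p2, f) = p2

From the language and accept set, identify what each state tracks — p0: no input read; p1: started with f (dead); p2: started with e.
Each missing δ(q, a) is the state matching the new tracked value after reading a.
δ(p2, e) = p2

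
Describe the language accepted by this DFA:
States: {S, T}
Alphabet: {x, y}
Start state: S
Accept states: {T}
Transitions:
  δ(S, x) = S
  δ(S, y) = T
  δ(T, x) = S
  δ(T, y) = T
Testing a few strings:
  'xyx' → reject
  'y' → accept
  'x' → reject
  'yyy' → accept
State roles: S=last symbol not y; T=last symbol is y
All strings over {x,y} ending with y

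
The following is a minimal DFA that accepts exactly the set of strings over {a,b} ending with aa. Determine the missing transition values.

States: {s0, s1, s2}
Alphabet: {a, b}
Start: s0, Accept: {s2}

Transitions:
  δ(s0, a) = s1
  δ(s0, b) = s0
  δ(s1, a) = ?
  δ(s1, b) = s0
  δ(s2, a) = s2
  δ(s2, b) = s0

From the language and accept set, identify what each state tracks — s0: last symbol not a; s1: one trailing a; s2: two trailing a's.
Each missing δ(q, a) is the state matching the new tracked value after reading a.
δ(s1, a) = s2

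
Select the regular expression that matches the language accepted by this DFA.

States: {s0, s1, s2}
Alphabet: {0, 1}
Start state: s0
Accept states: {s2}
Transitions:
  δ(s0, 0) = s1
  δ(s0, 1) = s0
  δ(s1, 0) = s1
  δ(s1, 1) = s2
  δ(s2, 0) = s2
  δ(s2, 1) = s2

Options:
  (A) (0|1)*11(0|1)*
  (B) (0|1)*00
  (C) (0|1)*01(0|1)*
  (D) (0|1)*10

Check each option against the DFA on short strings; one disagreement eliminates an option:
  (A) (0|1)*11(0|1)*: on '01' the DFA goes s0 → s1 → s2 and accepts (s2 ∈ Accept), but the regex does not match it → eliminate
  (B) (0|1)*00: on '00' the DFA goes s0 → s1 → s1 and rejects (s1 ∉ Accept), but the regex matches it → eliminate
  (C) (0|1)*01(0|1)*: agrees with the DFA on every string of length ≤ 6
  (D) (0|1)*10: on '01' the DFA goes s0 → s1 → s2 and accepts (s2 ∈ Accept), but the regex does not match it → eliminate
Only (C) is consistent with the DFA.
(C) (0|1)*01(0|1)*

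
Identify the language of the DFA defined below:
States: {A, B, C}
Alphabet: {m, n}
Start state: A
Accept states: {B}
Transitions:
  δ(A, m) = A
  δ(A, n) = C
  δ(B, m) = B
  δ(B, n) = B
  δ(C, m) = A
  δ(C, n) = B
Testing a few strings:
  'mm' → reject
  'm' → reject
  'mmmn' → reject
  'nn' → accept
State roles: A=no progress toward nn; B=substring nn seen; C=one trailing n
All strings over {m,n} containing the substring nn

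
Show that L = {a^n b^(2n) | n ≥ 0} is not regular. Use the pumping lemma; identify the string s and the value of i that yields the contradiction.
Assume L is regular with pumping length p. Idea: pumping the a-block breaks the 1:2 ratio.
Choose s = a^p b^(2p) (length 3p ≥ p). By the pumping lemma, s = xyz with |xy| ≤ p, |y| > 0, so y = a^k with k ≥ 1. Then xy²z = a^(p+k) b^(2p). For this to be in L we would need 2p = 2(p+k), i.e. 2k = 0, contradicting k ≥ 1. So xy²z ∉ L.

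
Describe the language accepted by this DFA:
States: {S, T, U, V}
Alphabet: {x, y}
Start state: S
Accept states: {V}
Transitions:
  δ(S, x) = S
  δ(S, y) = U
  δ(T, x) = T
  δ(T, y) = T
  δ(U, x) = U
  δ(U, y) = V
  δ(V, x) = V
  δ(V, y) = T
Testing a few strings:
  'xy' → reject
  'yxx' → reject
  'xxxy' → reject
  'xyy' → accept
State roles: S=zero y's; T=≥ three y's (dead); U=one y; V=two y's
All strings over {x,y} containing exactly two y's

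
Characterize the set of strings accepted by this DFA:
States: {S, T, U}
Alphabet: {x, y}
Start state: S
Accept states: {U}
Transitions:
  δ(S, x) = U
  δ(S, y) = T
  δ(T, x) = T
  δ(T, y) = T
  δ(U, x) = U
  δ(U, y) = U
Testing a few strings:
  'x' → accept
  'yy' → reject
  'y' → reject
  'yxx' → reject
State roles: S=no input read; T=started with y (dead); U=started with x
All strings over {x,y} starting with x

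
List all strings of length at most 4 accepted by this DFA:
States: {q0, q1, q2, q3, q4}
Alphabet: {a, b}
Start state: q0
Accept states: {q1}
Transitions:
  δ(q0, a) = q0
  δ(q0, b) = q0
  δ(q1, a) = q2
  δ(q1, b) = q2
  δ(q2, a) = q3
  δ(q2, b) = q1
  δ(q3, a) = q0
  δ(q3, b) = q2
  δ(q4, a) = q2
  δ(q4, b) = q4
None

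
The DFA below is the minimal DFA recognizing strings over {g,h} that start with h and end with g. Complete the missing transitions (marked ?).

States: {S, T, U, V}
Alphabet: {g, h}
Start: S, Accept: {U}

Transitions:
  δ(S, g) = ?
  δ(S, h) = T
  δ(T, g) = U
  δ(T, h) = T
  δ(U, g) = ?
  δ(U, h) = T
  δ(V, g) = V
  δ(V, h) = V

From the language and accept set, identify what each state tracks — S: no input read; T: started with h, last symbol h; U: started with h, last symbol g; V: started with g (dead).
Each missing δ(q, a) is the state matching the new tracked value after reading a.
δ(S, g) = V; δ(U, g) = U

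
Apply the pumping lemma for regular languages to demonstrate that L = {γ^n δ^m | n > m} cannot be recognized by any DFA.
Assume L is regular with pumping length p. Idea: pumping down the γ-block drops the γ-count to at most the δ-count.
Choose s = γ^(p+1) δ^p ∈ L (|s| = 2p+1 ≥ p). By the pumping lemma, s = xyz with |xy| ≤ p, |y| > 0, so y = γ^k with k ≥ 1. Take i = 0: xz = γ^(p+1−k) δ^p. Since k ≥ 1, p+1−k ≤ p, so the number of γ's is no longer strictly greater than the number of δ's, hence xz ∉ L.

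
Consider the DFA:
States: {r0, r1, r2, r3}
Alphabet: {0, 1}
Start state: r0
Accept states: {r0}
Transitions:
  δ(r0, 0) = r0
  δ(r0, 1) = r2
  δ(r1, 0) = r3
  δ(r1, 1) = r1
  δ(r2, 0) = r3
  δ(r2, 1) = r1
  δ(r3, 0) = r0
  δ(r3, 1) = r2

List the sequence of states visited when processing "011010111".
read '0': r0 → r0
  read '1': r0 → r2
  read '1': r2 → r1
  read '0': r1 → r3
  read '1': r3 → r2
  read '0': r2 → r3
  read '1': r3 → r2
  read '1': r2 → r1
  read '1': r1 → r1
r0 -> r0 -> r2 -> r1 -> r3 -> r2 -> r3 -> r2 -> r1 -> r1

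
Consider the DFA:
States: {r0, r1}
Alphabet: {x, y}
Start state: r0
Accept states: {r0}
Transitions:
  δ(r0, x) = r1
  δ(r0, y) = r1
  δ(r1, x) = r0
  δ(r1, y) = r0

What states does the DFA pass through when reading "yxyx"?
read 'y': r0 → r1
  read 'x': r1 → r0
  read 'y': r0 → r1
  read 'x': r1 → r0
r0 -> r1 -> r0 -> r1 -> r0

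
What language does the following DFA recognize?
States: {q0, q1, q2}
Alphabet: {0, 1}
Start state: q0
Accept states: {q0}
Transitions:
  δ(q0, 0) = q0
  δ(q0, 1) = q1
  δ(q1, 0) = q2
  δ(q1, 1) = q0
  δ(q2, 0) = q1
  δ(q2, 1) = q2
Testing a few strings:
  '0' → accept
  '1010' → reject
  '00' → accept
  '100' → reject
State roles: q0=value ≡ 0 (mod 3); q1=value ≡ 1 (mod 3); q2=value ≡ 2 (mod 3)
All binary strings representing a multiple of 3 (read in base 2; leading zeros allowed and ε counts as 0)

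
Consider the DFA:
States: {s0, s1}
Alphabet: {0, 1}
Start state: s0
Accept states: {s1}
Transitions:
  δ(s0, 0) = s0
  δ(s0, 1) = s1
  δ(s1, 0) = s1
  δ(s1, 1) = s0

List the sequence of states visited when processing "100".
read '1': s0 → s1
  read '0': s1 → s1
  read '0': s1 → s1
s0 -> s1 -> s1 -> s1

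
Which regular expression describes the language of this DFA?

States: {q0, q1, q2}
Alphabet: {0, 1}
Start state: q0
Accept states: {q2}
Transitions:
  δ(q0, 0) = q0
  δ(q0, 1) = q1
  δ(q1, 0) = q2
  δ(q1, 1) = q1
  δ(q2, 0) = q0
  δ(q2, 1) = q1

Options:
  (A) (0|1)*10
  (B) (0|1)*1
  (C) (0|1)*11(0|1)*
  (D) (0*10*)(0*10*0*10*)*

Check each option against the DFA on short strings; one disagreement eliminates an option:
  (A) (0|1)*10: agrees with the DFA on every string of length ≤ 6
  (B) (0|1)*1: on '1' the DFA goes q0 → q1 and rejects (q1 ∉ Accept), but the regex matches it → eliminate
  (C) (0|1)*11(0|1)*: on '10' the DFA goes q0 → q1 → q2 and accepts (q2 ∈ Accept), but the regex does not match it → eliminate
  (D) (0*10*)(0*10*0*10*)*: on '1' the DFA goes q0 → q1 and rejects (q1 ∉ Accept), but the regex matches it → eliminate
Only (A) is consistent with the DFA.
(A) (0|1)*10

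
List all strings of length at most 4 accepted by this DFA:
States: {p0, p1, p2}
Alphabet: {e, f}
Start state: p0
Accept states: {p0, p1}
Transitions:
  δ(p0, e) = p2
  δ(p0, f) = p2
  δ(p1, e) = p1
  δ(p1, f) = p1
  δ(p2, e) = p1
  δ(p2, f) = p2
ε, ee, fe, eee, eef, efe, fee, fef, ffe, eeee, eeef, eefe, eeff, efee, efef, effe, feee, feef, fefe, feff, ffee, ffef, fffe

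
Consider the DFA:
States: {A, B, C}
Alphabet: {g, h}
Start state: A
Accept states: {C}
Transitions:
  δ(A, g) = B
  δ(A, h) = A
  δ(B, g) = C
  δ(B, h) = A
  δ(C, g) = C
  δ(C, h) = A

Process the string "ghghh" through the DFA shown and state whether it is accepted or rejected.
Processing string "ghghh":
  A --g--> B
  B --h--> A
  A --g--> B
  B --h--> A
  A --h--> A
Final state: A
Accept states: {C}
No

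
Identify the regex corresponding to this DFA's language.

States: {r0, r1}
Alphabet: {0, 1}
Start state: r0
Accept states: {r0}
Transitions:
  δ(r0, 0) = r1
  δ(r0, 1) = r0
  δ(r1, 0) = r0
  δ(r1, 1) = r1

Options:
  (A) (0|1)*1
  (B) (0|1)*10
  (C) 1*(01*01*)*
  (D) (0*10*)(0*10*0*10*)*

Check each option against the DFA on short strings; one disagreement eliminates an option:
  (A) (0|1)*1: on ε the DFA stays in r0 and accepts (r0 ∈ Accept), but the regex does not match it → eliminate
  (B) (0|1)*10: on ε the DFA stays in r0 and accepts (r0 ∈ Accept), but the regex does not match it → eliminate
  (C) 1*(01*01*)*: agrees with the DFA on every string of length ≤ 6
  (D) (0*10*)(0*10*0*10*)*: on ε the DFA stays in r0 and accepts (r0 ∈ Accept), but the regex does not match it → eliminate
Only (C) is consistent with the DFA.
(C) 1*(01*01*)*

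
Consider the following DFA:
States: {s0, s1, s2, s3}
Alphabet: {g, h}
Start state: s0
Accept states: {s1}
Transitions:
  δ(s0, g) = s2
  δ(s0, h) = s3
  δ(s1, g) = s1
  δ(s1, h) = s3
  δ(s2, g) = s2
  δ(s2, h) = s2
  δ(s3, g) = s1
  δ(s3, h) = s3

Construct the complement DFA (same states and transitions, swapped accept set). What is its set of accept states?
Complement accept states = All states \ Original accept states
= {s0, s1, s2, s3} \ {s1}
{s0, s2, s3}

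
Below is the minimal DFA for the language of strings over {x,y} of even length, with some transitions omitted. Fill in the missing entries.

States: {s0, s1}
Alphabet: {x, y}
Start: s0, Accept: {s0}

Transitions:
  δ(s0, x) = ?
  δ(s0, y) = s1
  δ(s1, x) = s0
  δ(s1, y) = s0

From the language and accept set, identify what each state tracks — s0: even length so far; s1: odd length so far.
Each missing δ(q, a) is the state matching the new tracked value after reading a.
δ(s0, x) = s1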